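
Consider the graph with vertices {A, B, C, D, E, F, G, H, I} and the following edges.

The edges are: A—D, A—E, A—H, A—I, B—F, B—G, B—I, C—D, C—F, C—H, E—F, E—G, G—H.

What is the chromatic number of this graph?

The cycle B-I-A-E-F-B has odd length 5, so it cannot be 2-colored; at least 3 colors are needed.
A valid assignment using 3 colors: A=1, B=1, C=1, D=2, E=2, F=3, G=3, H=2, I=2. Each edge has distinct colors on its endpoints.

3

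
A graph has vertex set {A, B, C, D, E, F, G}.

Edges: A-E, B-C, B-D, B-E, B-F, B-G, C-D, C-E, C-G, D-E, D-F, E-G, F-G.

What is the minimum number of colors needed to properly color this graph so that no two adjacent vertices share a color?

4

B, C, E, G are pairwise adjacent (a clique of size 4), so at least 4 colors are needed.
4 colors suffice: color red → {E, F}; color blue → {A, B}; color green → {C}; color yellow → {D, G}. Every edge joins two different colors.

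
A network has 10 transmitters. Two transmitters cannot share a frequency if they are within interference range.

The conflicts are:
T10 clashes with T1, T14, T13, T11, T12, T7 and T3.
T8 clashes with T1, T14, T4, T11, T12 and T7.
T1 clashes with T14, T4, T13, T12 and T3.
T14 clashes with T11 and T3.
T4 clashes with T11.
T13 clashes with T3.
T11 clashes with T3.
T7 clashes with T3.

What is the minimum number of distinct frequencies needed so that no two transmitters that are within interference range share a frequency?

4

T10, T1, T14, T3 pairwise conflict, so at least 4 frequencies are needed.
A valid assignment using 4 frequencies: T10=2, T8=2, T1=1, T14=4, T4=3, T13=4, T11=1, T12=3, T7=1, T3=3. No two conflicting transmitters share a frequency.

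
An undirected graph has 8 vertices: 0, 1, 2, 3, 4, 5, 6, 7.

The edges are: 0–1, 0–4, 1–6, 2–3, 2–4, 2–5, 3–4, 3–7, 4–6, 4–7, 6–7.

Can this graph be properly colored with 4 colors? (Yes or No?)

Yes

The chromatic number is 3. 4, 6, 7 are pairwise adjacent, so at least 3 colors are needed.
3 colors suffice: color red → {1, 4, 5}; color blue → {0, 3, 6}; color green → {2, 7}.
Since 4 ≥ 3, a proper 4-coloring certainly exists.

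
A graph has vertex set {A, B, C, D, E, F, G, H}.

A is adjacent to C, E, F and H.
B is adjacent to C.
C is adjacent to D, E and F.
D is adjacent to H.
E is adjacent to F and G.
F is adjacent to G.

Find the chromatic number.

A, C, E, F are mutually adjacent (a clique of size 4), so at least 4 colors are needed.
One proper 4-coloring: A=3, B=2, C=1, D=2, E=4, F=2, G=1, H=1. Every edge joins two different colors.

4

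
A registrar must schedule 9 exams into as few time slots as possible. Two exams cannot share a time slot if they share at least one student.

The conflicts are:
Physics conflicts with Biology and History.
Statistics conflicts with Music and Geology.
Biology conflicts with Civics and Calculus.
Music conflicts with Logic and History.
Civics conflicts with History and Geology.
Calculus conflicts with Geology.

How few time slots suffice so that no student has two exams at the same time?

The cycle Music-History-Civics-Geology-Statistics-Music has odd length 5, so it cannot be 2-colored; at least 3 time slots are needed.
3 time slots suffice: time slot 1 → {Physics, Music, Civics, Calculus}; time slot 2 → {Biology, Logic, History, Geology}; time slot 3 → {Statistics}. Every pair that conflicts lands in different time slots.

3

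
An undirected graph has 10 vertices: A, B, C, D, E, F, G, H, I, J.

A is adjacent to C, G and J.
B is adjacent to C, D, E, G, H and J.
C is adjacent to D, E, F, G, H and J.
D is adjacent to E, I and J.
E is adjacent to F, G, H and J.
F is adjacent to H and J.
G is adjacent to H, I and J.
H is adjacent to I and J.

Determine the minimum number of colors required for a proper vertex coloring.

6

B, C, E, G, H, J are mutually adjacent (a clique of size 6), so at least 6 colors are needed.
6 colors suffice: A=3, B=6, C=2, D=3, E=4, F=5, G=5, H=3, I=1, J=1. Every edge joins two different colors.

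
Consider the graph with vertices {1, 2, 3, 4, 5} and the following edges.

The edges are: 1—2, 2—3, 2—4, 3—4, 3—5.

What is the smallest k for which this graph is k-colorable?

2, 3, 4 form a triangle, so at least 3 colors are needed.
A valid assignment using 3 colors: 1=a, 2=b, 3=a, 4=c, 5=b. Each edge has distinct colors on its endpoints.

3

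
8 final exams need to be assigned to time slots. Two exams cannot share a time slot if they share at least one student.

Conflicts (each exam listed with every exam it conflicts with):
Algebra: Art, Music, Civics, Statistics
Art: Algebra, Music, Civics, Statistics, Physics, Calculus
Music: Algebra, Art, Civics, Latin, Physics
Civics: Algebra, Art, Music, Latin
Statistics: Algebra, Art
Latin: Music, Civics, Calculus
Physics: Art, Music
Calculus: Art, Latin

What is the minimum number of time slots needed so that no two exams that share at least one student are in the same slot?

Algebra, Art, Music, Civics are mutually in conflict, so at least 4 time slots are needed.
4 time slots suffice: time slot 1 → {Art, Latin}; time slot 2 → {Music, Statistics, Calculus}; time slot 3 → {Algebra, Physics}; time slot 4 → {Civics}. Every pair that conflicts lands in different time slots.

4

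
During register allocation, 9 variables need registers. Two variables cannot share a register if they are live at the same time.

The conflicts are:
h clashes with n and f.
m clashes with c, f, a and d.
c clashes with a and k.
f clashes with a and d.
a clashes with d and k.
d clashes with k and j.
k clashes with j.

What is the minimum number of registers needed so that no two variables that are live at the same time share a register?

4

m, f, a, d are mutually in conflict, so at least 4 registers are needed.
4 registers suffice: register 1 → {h, c, d}; register 2 → {n, a, j}; register 3 → {m, k}; register 4 → {f}. Every pair that conflicts lands in different registers.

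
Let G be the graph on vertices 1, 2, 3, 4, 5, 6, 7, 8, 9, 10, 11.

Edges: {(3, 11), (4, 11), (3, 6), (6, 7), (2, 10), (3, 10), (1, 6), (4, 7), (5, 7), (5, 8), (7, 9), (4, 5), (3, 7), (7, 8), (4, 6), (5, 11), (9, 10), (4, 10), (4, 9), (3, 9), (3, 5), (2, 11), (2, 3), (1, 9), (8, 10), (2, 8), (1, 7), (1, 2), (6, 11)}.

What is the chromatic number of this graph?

4, 5, 11 are pairwise adjacent, so at least 3 colors are needed.
3 colors suffice: color red → {7, 10, 11}; color blue → {1, 3, 4, 8}; color green → {2, 5, 6, 9}. No two adjacent vertices share a color.

3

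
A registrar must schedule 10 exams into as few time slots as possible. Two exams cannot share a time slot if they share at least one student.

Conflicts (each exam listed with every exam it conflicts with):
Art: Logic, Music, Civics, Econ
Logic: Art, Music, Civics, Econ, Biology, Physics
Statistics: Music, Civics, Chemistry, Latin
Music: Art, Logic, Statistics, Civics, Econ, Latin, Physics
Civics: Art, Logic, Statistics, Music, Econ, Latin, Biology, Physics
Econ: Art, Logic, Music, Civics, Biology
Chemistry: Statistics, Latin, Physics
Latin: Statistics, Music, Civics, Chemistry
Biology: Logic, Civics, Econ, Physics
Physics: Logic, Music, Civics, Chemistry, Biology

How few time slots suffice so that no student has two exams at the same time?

Art, Logic, Music, Civics, Econ are mutually in conflict, so at least 5 time slots are needed.
5 time slots suffice: time slot 1 → {Civics, Chemistry}; time slot 2 → {Music, Biology}; time slot 3 → {Logic, Statistics}; time slot 4 → {Econ, Latin, Physics}; time slot 5 → {Art}. Every pair that conflicts lands in different time slots.

5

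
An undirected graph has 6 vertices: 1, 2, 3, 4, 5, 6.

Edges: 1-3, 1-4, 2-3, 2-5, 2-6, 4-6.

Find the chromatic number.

3

The cycle 4-6-2-3-1-4 has odd length 5, so it cannot be 2-colored; at least 3 colors are needed.
3 colors suffice: color red → {1, 2}; color blue → {3, 5, 6}; color green → {4}. Every edge joins two different colors.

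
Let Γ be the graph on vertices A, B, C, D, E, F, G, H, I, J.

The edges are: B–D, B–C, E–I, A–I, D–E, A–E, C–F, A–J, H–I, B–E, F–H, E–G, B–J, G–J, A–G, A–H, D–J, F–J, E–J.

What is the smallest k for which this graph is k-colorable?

B, D, E, J form a clique, so at least 4 colors are needed.
One proper 4-coloring: A=green, B=green, C=blue, D=yellow, E=red, F=red, G=yellow, H=yellow, I=blue, J=blue. Each edge has distinct colors on its endpoints.

4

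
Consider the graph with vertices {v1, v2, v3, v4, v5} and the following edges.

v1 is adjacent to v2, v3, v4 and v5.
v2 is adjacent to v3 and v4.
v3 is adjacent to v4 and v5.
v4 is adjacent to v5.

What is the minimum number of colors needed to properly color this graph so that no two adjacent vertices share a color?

v1, v2, v3, v4 are mutually adjacent (a clique of size 4), so at least 4 colors are needed.
4 colors suffice: color R → {v1}; color B → {v3}; color G → {v4}; color Y → {v2, v5}. Each edge has distinct colors on its endpoints.

4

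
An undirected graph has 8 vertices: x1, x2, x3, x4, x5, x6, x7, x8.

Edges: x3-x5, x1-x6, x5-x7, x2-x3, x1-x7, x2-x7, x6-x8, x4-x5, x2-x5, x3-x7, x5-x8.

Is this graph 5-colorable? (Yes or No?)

Yes

The chromatic number is 4. x2, x3, x5, x7 are pairwise adjacent (a clique of size 4), so at least 4 colors are needed.
4 colors suffice: color 1 → {x5, x6}; color 2 → {x4, x7, x8}; color 3 → {x1, x3}; color 4 → {x2}.
Since 5 ≥ 4, a proper 5-coloring certainly exists.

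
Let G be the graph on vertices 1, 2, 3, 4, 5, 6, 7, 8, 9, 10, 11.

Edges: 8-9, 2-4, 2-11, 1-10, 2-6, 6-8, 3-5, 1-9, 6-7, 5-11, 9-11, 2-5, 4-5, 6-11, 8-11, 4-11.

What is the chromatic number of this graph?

4

2, 4, 5, 11 are mutually adjacent (a clique of size 4), so at least 4 colors are needed.
One proper 4-coloring: 1=red, 2=green, 3=red, 4=yellow, 5=blue, 6=blue, 7=red, 8=green, 9=blue, 10=blue, 11=red. Every edge joins two different colors.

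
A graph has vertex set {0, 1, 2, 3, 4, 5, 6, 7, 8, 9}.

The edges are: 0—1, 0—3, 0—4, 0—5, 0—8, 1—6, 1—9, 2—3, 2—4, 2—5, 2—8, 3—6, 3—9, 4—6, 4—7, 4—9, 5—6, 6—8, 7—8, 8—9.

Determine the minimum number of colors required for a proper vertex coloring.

2

7 and 8 are adjacent, so at least 2 colors are needed.
One proper 2-coloring: 0=blue, 1=red, 2=blue, 3=red, 4=red, 5=red, 6=blue, 7=blue, 8=red, 9=blue. No two adjacent vertices share a color.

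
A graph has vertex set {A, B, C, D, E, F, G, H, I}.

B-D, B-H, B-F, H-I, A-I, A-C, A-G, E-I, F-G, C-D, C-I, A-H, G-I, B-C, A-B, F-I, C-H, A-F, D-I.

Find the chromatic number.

4

A, C, H, I are pairwise adjacent (a clique of size 4), so at least 4 colors are needed.
4 colors suffice: color 1 → {B, I}; color 2 → {A, D, E}; color 3 → {C, F}; color 4 → {G, H}. Every edge joins two different colors.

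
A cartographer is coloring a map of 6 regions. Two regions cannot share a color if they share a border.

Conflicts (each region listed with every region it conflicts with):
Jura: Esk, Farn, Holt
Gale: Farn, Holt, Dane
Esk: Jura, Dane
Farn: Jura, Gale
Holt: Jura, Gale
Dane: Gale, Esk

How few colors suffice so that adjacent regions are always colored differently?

The cycle Esk-Jura-Farn-Gale-Dane-Esk has odd length 5, so it cannot be 2-colored; at least 3 colors are needed.
A valid assignment using 3 colors: Jura=1, Gale=1, Esk=2, Farn=2, Holt=2, Dane=3. No two conflicting regions share a color.

3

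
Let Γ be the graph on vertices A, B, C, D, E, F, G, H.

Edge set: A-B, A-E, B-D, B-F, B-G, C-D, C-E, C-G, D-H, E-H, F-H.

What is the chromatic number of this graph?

3

The cycle B-G-C-E-A-B has odd length 5, so it cannot be 2-colored; at least 3 colors are needed.
3 colors suffice: color 1 → {B, C, H}; color 2 → {D, E, F, G}; color 3 → {A}. No two adjacent vertices share a color.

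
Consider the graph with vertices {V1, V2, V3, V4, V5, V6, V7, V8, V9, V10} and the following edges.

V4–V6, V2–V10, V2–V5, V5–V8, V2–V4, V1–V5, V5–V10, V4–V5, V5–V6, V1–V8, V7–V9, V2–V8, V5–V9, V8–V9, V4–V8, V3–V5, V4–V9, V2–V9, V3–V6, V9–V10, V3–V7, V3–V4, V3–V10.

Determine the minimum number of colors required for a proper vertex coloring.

5

V2, V4, V5, V8, V9 are pairwise adjacent (a clique of size 5), so at least 5 colors are needed.
A valid assignment using 5 colors: V1=2, V2=5, V3=2, V4=3, V5=1, V6=4, V7=1, V8=4, V9=2, V10=3. Every edge joins two different colors.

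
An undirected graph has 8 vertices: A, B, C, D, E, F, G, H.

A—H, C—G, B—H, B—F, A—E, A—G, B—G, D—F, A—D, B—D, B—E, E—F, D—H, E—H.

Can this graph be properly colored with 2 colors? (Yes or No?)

No

A, D, H are pairwise adjacent, so at least 3 colors are needed.
So 2 colors are not enough.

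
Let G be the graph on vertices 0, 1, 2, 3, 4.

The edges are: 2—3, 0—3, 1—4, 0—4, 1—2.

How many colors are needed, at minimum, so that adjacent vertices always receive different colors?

The cycle 3-2-1-4-0-3 has odd length 5, so it cannot be 2-colored; at least 3 colors are needed.
3 colors suffice: color a → {1, 3}; color b → {2, 4}; color c → {0}. Every edge joins two different colors.

3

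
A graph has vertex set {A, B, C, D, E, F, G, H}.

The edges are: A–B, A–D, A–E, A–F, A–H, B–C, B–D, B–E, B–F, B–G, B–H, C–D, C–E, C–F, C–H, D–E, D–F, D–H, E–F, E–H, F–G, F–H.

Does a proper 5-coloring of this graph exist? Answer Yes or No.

B, C, D, E, F, H are pairwise adjacent (a clique of size 6), so at least 6 colors are needed.
So 5 colors are not enough.

No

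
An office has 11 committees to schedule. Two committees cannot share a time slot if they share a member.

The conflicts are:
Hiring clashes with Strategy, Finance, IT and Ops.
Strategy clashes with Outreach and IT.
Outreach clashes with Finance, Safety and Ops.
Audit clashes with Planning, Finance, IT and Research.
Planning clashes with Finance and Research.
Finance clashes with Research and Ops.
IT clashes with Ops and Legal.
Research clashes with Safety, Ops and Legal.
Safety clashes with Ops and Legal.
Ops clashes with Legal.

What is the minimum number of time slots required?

Research, Safety, Ops, Legal all conflict with each other, so at least 4 time slots are needed.
4 time slots suffice: time slot 1 → {Strategy, Audit, Ops}; time slot 2 → {Outreach, IT, Research}; time slot 3 → {Finance, Legal}; time slot 4 → {Hiring, Planning, Safety}. Every pair that conflicts lands in different time slots.

4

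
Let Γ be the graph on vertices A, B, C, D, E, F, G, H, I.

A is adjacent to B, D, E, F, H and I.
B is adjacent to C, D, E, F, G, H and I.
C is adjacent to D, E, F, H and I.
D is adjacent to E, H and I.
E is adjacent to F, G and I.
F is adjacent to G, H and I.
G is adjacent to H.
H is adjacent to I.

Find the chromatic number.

5

B, C, F, H, I are mutually adjacent (a clique of size 5), so at least 5 colors are needed.
One proper 5-coloring: A=purple, B=red, C=purple, D=blue, E=green, F=blue, G=yellow, H=green, I=yellow. Each edge has distinct colors on its endpoints.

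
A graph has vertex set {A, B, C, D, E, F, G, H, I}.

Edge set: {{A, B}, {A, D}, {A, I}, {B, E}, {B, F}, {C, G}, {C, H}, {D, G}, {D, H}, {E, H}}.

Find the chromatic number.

3

The cycle A-D-H-E-B-A has odd length 5, so it cannot be 2-colored; at least 3 colors are needed.
A valid assignment using 3 colors: A=1, B=2, C=2, D=2, E=3, F=1, G=1, H=1, I=2. No two adjacent vertices share a color.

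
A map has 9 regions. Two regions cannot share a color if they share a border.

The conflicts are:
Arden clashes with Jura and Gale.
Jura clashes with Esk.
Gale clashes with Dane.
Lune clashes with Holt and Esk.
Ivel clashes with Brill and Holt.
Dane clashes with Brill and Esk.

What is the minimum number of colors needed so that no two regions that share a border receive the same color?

3

The cycle Gale-Dane-Esk-Jura-Arden-Gale has odd length 5, so it cannot be 2-colored; at least 3 colors are needed.
3 colors suffice: color 1 → {Arden, Brill, Holt, Esk}; color 2 → {Jura, Lune, Ivel, Dane}; color 3 → {Gale}. No two conflicting regions share a color.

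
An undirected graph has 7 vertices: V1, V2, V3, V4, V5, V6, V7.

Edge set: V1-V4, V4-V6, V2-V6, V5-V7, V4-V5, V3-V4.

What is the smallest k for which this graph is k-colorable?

2

V4 and V6 are adjacent, so at least 2 colors are needed.
2 colors suffice: color 1 → {V2, V4, V7}; color 2 → {V1, V3, V5, V6}. Every edge joins two different colors.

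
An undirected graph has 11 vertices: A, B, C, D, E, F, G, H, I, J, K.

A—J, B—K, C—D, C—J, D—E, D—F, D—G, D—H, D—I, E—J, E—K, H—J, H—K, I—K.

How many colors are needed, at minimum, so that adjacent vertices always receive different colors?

2

A and J are adjacent, so at least 2 colors are needed.
2 colors suffice: A=blue, B=blue, C=blue, D=red, E=blue, F=blue, G=blue, H=blue, I=blue, J=red, K=red. Every edge joins two different colors.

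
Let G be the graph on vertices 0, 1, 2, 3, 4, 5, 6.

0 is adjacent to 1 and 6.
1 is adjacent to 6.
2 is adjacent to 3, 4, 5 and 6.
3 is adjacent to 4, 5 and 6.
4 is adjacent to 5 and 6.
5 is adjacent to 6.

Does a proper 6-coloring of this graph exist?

The chromatic number is 5. 2, 3, 4, 5, 6 are pairwise adjacent (a clique of size 5), so at least 5 colors are needed.
One proper 5-coloring: 0=blue, 1=green, 2=green, 3=yellow, 4=purple, 5=blue, 6=red.
Since 6 ≥ 5, a proper 6-coloring certainly exists.

Yes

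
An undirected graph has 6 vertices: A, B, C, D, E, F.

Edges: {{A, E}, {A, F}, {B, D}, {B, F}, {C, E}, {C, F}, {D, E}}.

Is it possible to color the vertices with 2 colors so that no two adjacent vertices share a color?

The cycle A-E-D-B-F-A has odd length 5, so it cannot be 2-colored; at least 3 colors are needed.
So 2 colors are not enough.

No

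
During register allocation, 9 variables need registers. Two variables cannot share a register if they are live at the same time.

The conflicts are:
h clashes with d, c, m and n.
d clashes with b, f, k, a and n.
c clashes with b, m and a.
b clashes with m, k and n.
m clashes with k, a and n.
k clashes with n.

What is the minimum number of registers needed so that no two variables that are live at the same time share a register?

4

d, b, k, n all conflict with each other, so at least 4 registers are needed.
A valid assignment using 4 registers: h=2, d=1, c=3, b=2, f=2, m=1, k=4, a=2, n=3. Each listed conflict is separated.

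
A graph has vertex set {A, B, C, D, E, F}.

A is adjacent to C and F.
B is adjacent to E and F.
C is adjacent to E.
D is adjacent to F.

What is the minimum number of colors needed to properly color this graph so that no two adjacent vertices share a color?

The cycle F-B-E-C-A-F has odd length 5, so it cannot be 2-colored; at least 3 colors are needed.
3 colors suffice: color red → {E, F}; color blue → {A, B, D}; color green → {C}. Every edge joins two different colors.

3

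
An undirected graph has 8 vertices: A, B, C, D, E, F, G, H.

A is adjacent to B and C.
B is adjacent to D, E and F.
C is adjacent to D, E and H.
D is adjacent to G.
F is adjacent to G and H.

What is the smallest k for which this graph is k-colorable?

The cycle F-B-A-C-H-F has odd length 5, so it cannot be 2-colored; at least 3 colors are needed.
3 colors suffice: color 1 → {B, C, G}; color 2 → {A, D, E, F}; color 3 → {H}. No two adjacent vertices share a color.

3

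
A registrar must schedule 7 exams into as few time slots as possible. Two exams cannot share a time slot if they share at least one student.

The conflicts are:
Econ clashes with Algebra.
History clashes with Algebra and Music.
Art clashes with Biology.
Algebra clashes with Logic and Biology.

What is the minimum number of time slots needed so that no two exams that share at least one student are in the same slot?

2

History and Music conflict, so at least 2 time slots are needed.
2 time slots suffice: time slot 1 → {Art, Algebra, Music}; time slot 2 → {Econ, History, Logic, Biology}. Each listed conflict is separated.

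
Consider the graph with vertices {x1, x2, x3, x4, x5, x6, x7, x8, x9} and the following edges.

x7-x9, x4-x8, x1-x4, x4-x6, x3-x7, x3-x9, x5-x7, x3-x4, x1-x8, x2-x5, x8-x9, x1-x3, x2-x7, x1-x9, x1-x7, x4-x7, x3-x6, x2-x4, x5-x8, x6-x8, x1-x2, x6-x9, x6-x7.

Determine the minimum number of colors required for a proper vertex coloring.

x1, x2, x4, x7 are pairwise adjacent (a clique of size 4), so at least 4 colors are needed.
A valid assignment using 4 colors: x1=2, x2=4, x3=4, x4=3, x5=2, x6=2, x7=1, x8=1, x9=3. Every edge joins two different colors.

4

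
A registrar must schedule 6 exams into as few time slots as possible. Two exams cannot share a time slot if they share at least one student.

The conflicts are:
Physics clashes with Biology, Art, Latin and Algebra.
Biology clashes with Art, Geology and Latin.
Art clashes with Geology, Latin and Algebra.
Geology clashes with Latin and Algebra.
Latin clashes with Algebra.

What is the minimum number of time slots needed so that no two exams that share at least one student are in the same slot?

4

Art, Geology, Latin, Algebra are mutually in conflict, so at least 4 time slots are needed.
4 time slots suffice: Physics=4, Biology=3, Art=2, Geology=4, Latin=1, Algebra=3. No two conflicting exams share a time slot.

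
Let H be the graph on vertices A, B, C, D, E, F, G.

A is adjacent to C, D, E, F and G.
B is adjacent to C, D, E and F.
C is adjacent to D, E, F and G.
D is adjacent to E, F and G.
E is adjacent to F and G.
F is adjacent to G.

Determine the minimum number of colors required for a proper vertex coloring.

6

A, C, D, E, F, G are mutually adjacent (a clique of size 6), so at least 6 colors are needed.
6 colors suffice: color 1 → {F}; color 2 → {E}; color 3 → {C}; color 4 → {D}; color 5 → {B, G}; color 6 → {A}. Each edge has distinct colors on its endpoints.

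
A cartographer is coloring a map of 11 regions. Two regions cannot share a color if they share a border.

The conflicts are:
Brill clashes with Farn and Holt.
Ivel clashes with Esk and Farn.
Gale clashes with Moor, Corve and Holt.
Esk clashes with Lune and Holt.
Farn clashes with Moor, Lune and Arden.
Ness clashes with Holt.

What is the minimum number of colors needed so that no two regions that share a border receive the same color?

The cycle Ivel-Esk-Holt-Brill-Farn-Ivel has odd length 5, so it cannot be 2-colored; at least 3 colors are needed.
One proper 3-coloring: Brill=2, Ivel=3, Gale=2, Esk=2, Farn=1, Moor=3, Lune=3, Corve=1, Ness=2, Holt=1, Arden=2. No two conflicting regions share a color.

3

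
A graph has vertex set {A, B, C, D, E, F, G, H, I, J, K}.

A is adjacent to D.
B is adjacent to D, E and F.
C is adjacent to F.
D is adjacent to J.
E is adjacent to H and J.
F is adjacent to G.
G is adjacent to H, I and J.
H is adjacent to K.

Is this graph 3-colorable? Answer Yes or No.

Yes

The chromatic number is 3. The cycle E-B-F-G-J-E has odd length 5, so it cannot be 2-colored; at least 3 colors are needed.
A valid assignment using 3 colors: A=2, B=3, C=1, D=1, E=1, F=2, G=1, H=2, I=2, J=2, K=1.
That is already a proper 3-coloring.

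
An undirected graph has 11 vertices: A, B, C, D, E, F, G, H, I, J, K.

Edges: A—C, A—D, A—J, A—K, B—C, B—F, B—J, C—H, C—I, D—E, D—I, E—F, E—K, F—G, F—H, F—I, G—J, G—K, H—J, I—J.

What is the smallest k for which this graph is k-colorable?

F and H are adjacent, so at least 2 colors are needed.
One proper 2-coloring: A=2, B=2, C=1, D=1, E=2, F=1, G=2, H=2, I=2, J=1, K=1. Each edge has distinct colors on its endpoints.

2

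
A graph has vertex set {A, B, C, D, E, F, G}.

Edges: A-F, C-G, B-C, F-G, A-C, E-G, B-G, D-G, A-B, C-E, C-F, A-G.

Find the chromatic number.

4

A, C, F, G form a clique, so at least 4 colors are needed.
4 colors suffice: A=3, B=4, C=2, D=2, E=3, F=4, G=1. No two adjacent vertices share a color.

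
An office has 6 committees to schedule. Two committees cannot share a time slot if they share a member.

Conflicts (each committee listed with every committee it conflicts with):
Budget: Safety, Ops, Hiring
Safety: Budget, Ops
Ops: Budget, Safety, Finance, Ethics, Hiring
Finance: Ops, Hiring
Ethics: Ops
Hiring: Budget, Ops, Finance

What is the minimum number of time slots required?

Budget, Safety, Ops are mutually in conflict, so at least 3 time slots are needed.
Using 3 time slots: Budget=3, Safety=2, Ops=1, Finance=3, Ethics=2, Hiring=2. No two conflicting committees share a time slot.

3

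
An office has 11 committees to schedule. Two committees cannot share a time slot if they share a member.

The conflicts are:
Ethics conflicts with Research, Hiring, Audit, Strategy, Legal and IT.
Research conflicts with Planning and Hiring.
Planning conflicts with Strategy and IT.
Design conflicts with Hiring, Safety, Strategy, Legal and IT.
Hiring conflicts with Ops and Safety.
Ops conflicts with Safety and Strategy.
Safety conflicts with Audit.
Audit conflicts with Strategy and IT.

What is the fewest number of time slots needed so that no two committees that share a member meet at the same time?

Ethics, Research, Hiring pairwise conflict, so at least 3 time slots are needed.
3 time slots suffice: time slot 1 → {Ethics, Planning, Design, Ops}; time slot 2 → {Hiring, Audit, Legal}; time slot 3 → {Research, Safety, Strategy, IT}. Each listed conflict is separated.

3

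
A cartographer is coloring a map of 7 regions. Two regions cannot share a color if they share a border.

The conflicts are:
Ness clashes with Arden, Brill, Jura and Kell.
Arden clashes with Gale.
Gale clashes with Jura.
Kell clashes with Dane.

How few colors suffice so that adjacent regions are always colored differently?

2

Arden and Gale conflict, so at least 2 colors are needed.
One proper 2-coloring: Ness=1, Arden=2, Brill=2, Gale=1, Jura=2, Kell=2, Dane=1. Every pair that conflicts lands in different colors.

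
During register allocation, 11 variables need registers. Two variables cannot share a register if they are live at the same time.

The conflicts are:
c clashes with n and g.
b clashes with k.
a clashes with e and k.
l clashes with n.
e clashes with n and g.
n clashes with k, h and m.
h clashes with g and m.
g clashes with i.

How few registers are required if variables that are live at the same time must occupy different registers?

3

n, h, m all conflict with each other, so at least 3 registers are needed.
3 registers suffice: c=2, b=1, a=1, l=2, e=2, n=1, k=2, h=2, g=1, m=3, i=2. Every pair that conflicts lands in different registers.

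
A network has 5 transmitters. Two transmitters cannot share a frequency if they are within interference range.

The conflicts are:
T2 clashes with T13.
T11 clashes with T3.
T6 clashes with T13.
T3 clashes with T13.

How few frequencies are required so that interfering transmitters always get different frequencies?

2

T3 and T13 conflict, so at least 2 frequencies are needed.
2 frequencies suffice: frequency 1 → {T11, T13}; frequency 2 → {T2, T6, T3}. Every pair that conflicts lands in different frequencies.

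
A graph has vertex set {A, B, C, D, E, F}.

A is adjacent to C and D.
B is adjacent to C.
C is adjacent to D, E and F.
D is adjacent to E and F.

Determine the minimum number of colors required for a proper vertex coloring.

C, D, E form a triangle, so at least 3 colors are needed.
One proper 3-coloring: A=3, B=2, C=1, D=2, E=3, F=3. Each edge has distinct colors on its endpoints.

3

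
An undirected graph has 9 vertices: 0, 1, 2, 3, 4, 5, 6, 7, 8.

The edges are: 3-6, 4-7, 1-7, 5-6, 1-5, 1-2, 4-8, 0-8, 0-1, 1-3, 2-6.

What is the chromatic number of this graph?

The cycle 0-1-7-4-8-0 has odd length 5, so it cannot be 2-colored; at least 3 colors are needed.
3 colors suffice: color a → {1, 6, 8}; color b → {0, 2, 3, 5, 7}; color c → {4}. Each edge has distinct colors on its endpoints.

3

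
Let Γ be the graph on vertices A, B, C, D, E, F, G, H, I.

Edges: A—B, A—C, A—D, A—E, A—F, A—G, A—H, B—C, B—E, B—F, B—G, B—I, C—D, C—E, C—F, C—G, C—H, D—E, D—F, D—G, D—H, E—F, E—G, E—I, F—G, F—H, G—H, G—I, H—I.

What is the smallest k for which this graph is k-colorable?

6

A, C, D, F, G, H are mutually adjacent (a clique of size 6), so at least 6 colors are needed.
6 colors suffice: A=3, B=6, C=5, D=6, E=4, F=2, G=1, H=4, I=2. Every edge joins two different colors.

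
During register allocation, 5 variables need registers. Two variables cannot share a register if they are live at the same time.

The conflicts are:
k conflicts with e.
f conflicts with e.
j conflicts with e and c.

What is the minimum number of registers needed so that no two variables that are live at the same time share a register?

2

j and c conflict, so at least 2 registers are needed.
2 registers suffice: register 1 → {e, c}; register 2 → {k, f, j}. Every pair that conflicts lands in different registers.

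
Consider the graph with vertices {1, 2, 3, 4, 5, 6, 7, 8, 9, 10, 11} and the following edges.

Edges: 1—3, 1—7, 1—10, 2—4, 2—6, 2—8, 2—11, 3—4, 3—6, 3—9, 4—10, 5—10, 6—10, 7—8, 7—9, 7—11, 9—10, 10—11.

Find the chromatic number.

2

4 and 10 are adjacent, so at least 2 colors are needed.
2 colors suffice: color a → {2, 3, 7, 10}; color b → {1, 4, 5, 6, 8, 9, 11}. No two adjacent vertices share a color.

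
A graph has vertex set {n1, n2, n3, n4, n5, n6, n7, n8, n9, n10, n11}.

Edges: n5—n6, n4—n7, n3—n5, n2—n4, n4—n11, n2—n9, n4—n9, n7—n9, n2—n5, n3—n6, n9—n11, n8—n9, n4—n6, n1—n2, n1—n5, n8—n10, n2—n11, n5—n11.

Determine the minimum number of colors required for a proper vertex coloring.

4

n2, n4, n9, n11 are pairwise adjacent (a clique of size 4), so at least 4 colors are needed.
A valid assignment using 4 colors: n1=2, n2=3, n3=2, n4=2, n5=1, n6=3, n7=3, n8=2, n9=1, n10=1, n11=4. Each edge has distinct colors on its endpoints.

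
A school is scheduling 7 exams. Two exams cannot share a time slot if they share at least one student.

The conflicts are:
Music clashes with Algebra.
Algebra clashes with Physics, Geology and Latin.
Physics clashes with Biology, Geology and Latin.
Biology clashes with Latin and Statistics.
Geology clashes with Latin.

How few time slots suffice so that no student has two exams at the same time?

Algebra, Physics, Geology, Latin all conflict with each other, so at least 4 time slots are needed.
4 time slots suffice: time slot 1 → {Music, Physics, Statistics}; time slot 2 → {Latin}; time slot 3 → {Algebra, Biology}; time slot 4 → {Geology}. Each listed conflict is separated.

4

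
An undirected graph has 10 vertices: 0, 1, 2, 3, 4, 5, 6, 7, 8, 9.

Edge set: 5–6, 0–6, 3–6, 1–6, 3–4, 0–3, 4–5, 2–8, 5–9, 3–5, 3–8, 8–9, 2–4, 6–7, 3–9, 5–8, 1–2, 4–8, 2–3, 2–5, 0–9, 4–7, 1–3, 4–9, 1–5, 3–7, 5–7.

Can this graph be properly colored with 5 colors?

The chromatic number is 5. 2, 3, 4, 5, 8 are mutually adjacent (a clique of size 5), so at least 5 colors are needed.
5 colors suffice: color a → {3}; color b → {0, 5}; color c → {4, 6}; color d → {1, 7, 8}; color e → {2, 9}.
That is already a proper 5-coloring.

Yes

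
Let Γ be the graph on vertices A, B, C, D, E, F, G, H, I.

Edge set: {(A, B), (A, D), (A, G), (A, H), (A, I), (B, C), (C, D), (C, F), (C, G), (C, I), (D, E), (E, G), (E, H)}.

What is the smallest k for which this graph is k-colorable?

E and G are adjacent, so at least 2 colors are needed.
One proper 2-coloring: A=1, B=2, C=1, D=2, E=1, F=2, G=2, H=2, I=2. Each edge has distinct colors on its endpoints.

2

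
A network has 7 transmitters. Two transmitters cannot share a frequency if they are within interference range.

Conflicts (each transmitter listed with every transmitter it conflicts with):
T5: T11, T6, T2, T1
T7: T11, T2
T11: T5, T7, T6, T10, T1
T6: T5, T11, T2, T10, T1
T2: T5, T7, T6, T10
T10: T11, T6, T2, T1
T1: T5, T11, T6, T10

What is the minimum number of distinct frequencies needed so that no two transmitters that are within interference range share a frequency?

T5, T11, T6, T1 are mutually in conflict, so at least 4 frequencies are needed.
4 frequencies suffice: frequency 1 → {T7, T6}; frequency 2 → {T11, T2}; frequency 3 → {T5, T10}; frequency 4 → {T1}. No two conflicting transmitters share a frequency.

4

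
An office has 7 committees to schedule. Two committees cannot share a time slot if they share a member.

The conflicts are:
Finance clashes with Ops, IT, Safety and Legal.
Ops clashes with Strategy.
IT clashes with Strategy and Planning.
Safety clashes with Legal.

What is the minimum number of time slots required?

3

Finance, Safety, Legal all conflict with each other, so at least 3 time slots are needed.
3 time slots suffice: time slot 1 → {Finance, Strategy, Planning}; time slot 2 → {Ops, IT, Legal}; time slot 3 → {Safety}. Each listed conflict is separated.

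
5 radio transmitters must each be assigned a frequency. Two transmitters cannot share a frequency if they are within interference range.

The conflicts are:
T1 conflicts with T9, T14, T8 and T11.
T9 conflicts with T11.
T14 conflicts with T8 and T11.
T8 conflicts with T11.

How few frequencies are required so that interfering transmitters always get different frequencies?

T1, T14, T8, T11 all conflict with each other, so at least 4 frequencies are needed.
A valid assignment using 4 frequencies: T1=1, T9=3, T14=3, T8=4, T11=2. No two conflicting transmitters share a frequency.

4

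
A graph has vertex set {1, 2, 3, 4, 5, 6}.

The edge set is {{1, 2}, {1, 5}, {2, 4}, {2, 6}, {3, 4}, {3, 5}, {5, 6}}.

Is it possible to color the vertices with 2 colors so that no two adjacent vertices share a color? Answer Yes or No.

No

The cycle 1-2-4-3-5-1 has odd length 5, so it cannot be 2-colored; at least 3 colors are needed.
So 2 colors are not enough.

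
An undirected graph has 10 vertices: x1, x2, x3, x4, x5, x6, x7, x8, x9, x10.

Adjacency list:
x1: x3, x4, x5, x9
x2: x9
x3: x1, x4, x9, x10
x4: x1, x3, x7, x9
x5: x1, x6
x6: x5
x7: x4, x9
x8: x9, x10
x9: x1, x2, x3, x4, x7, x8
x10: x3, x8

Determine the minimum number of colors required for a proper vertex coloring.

4

x1, x3, x4, x9 are pairwise adjacent (a clique of size 4), so at least 4 colors are needed.
4 colors suffice: color R → {x5, x9, x10}; color B → {x1, x2, x6, x7, x8}; color G → {x4}; color Y → {x3}. Each edge has distinct colors on its endpoints.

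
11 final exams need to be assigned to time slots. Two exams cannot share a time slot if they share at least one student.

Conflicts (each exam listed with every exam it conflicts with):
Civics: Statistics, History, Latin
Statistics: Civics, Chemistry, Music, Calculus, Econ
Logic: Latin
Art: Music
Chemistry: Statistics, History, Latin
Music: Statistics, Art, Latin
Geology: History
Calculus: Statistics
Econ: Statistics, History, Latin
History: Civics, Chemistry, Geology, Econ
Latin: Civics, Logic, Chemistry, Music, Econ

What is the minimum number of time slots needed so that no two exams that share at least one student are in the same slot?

2

Statistics and Econ conflict, so at least 2 time slots are needed.
A valid assignment using 2 time slots: Civics=2, Statistics=1, Logic=2, Art=1, Chemistry=2, Music=2, Geology=2, Calculus=2, Econ=2, History=1, Latin=1. Every pair that conflicts lands in different time slots.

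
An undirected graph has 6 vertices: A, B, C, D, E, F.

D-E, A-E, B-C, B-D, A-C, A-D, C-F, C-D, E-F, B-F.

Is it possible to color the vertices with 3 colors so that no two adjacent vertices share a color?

Yes

The chromatic number is 3. A, D, E form a triangle, so at least 3 colors are needed.
A valid assignment using 3 colors: A=green, B=green, C=blue, D=red, E=blue, F=red.
That is already a proper 3-coloring.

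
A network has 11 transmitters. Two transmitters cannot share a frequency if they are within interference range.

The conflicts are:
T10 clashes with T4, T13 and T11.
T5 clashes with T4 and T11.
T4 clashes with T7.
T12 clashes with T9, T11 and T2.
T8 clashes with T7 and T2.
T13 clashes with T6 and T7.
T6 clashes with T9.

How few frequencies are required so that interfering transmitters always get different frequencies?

3

The cycle T11-T12-T2-T8-T7-T4-T5-T11 has odd length 7, so it cannot be 2-colored; at least 3 frequencies are needed.
3 frequencies suffice: frequency 1 → {T4, T8, T13, T9, T11}; frequency 2 → {T10, T5, T12, T6, T7}; frequency 3 → {T2}. Every pair that conflicts lands in different frequencies.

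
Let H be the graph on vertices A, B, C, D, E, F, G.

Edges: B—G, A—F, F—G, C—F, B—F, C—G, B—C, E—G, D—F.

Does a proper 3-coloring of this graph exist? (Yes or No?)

No

B, C, F, G are pairwise adjacent (a clique of size 4), so at least 4 colors are needed.
So 3 colors are not enough.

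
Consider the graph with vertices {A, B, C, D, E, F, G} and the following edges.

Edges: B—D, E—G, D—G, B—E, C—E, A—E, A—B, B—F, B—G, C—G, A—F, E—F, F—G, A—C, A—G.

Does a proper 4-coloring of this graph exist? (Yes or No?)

No

A, B, E, F, G are pairwise adjacent (a clique of size 5), so at least 5 colors are needed.
So 4 colors are not enough.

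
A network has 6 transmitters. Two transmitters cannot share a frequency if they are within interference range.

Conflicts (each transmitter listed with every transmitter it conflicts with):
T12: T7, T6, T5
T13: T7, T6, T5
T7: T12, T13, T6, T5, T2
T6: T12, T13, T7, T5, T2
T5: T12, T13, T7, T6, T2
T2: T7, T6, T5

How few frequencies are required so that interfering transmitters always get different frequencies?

T13, T7, T6, T5 pairwise conflict, so at least 4 frequencies are needed.
4 frequencies suffice: frequency 1 → {T7}; frequency 2 → {T5}; frequency 3 → {T6}; frequency 4 → {T12, T13, T2}. Every pair that conflicts lands in different frequencies.

4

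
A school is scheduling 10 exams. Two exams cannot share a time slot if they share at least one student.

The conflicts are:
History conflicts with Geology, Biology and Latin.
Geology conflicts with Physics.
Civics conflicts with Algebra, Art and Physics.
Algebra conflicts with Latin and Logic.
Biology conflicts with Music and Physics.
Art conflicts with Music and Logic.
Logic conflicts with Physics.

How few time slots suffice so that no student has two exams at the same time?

The cycle Art-Music-Biology-Physics-Logic-Art has odd length 5, so it cannot be 2-colored; at least 3 time slots are needed.
3 time slots suffice: time slot 1 → {History, Algebra, Art, Physics}; time slot 2 → {Geology, Civics, Biology, Latin, Logic}; time slot 3 → {Music}. Each listed conflict is separated.

3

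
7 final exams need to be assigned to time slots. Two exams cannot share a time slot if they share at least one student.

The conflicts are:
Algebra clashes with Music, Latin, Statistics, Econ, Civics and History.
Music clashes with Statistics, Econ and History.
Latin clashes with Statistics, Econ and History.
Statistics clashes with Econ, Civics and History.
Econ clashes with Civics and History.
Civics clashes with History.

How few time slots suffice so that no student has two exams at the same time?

Algebra, Music, Statistics, Econ, History are mutually in conflict, so at least 5 time slots are needed.
Using 5 time slots: Algebra=2, Music=5, Latin=5, Statistics=4, Econ=1, Civics=5, History=3. No two conflicting exams share a time slot.

5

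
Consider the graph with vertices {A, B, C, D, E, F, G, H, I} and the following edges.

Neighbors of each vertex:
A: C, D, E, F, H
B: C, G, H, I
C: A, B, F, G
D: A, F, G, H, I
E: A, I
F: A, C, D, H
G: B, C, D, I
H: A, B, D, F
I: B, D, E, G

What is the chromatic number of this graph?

4

A, D, F, H form a clique, so at least 4 colors are needed.
4 colors suffice: color 1 → {A, I}; color 2 → {C, D, E}; color 3 → {G, H}; color 4 → {B, F}. Each edge has distinct colors on its endpoints.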